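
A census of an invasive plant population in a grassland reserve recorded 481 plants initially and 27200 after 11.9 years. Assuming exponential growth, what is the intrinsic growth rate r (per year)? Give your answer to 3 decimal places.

0.339 per year

From N(t) = N₀·e^(rt): e^(r·11.9) = 27200/481 = 56.549.
r·11.9 = ln(56.549) = 4.0351, so r = 4.0351/11.9 = 0.33908.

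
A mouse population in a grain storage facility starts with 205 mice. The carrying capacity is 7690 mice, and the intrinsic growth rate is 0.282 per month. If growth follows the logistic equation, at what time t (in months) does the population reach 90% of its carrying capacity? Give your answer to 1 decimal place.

A = (K − N₀)/N₀ = (7690 − 205)/205 = 36.512.
Solve 7690/(1 + 36.512·e^(−0.282t)) = 6921: 1 + 36.512·e^(−0.282t) = 1.1111, so e^(−0.282t) = 0.00304312.
−0.282·t = ln(0.00304312) = -5.7949, so t = 5.7949/0.282 = 20.549.

20.5 months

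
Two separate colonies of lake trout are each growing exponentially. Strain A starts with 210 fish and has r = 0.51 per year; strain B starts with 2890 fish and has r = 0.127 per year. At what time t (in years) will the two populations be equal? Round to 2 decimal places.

6.85 years

Set 210·e^(0.51t) = 2890·e^(0.127t).
e^((0.51 − 0.127)t) = 2890/210 → e^(0.383·t) = 13.762.
0.383·t = ln(13.762) = 2.6219, so t = 2.6219/0.383 = 6.8457.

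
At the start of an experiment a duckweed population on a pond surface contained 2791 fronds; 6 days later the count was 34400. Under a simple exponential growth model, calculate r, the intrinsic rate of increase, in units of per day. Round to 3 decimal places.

0.419 per day

From N(t) = N₀·e^(rt): e^(r·6) = 34400/2791 = 12.325.
r·6 = ln(12.325) = 2.5117, so r = 2.5117/6 = 0.41861.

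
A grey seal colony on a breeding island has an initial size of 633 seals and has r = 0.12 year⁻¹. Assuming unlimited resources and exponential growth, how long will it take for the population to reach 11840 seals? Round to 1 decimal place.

Set N₀·e^(rt) = 11840: e^(0.12·t) = 11840/633 = 18.705.
0.12·t = ln(18.705) = 2.9288, so t = 2.9288/0.12 = 24.406.

24.4 years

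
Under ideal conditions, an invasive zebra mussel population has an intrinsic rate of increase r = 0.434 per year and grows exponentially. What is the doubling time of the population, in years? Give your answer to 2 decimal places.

1.60 years

Doubling time t_d = ln(2)/r = 0.6931/0.434 = 1.5971.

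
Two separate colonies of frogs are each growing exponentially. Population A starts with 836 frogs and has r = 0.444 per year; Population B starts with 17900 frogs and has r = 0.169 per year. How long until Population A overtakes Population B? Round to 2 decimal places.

11.14 years

Set 836·e^(0.444t) = 17900·e^(0.169t).
e^((0.444 − 0.169)t) = 17900/836 → e^(0.275·t) = 21.411.
0.275·t = ln(21.411) = 3.0639, so t = 3.0639/0.275 = 11.142.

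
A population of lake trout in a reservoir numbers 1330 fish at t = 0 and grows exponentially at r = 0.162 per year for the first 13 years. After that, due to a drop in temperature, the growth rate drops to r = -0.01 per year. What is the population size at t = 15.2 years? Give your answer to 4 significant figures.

10690 fish

Phase 1: N(13) = 1330·e^(0.162×13) = 1330·e^2.106 = 10926.4.
Phase 2 runs for 15.2 − 13 = 2.2 years at r = -0.01.
N(15.2) = 10926.4·e^(-0.01×2.2) = 10926.4·e^-0.022 = 10688.6.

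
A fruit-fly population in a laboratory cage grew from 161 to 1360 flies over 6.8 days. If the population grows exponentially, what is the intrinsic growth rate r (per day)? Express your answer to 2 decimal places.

From N(t) = N₀·e^(rt): e^(r·6.8) = 1360/161 = 8.4472.
r·6.8 = ln(8.4472) = 2.1338, so r = 2.1338/6.8 = 0.3138.

0.31 per day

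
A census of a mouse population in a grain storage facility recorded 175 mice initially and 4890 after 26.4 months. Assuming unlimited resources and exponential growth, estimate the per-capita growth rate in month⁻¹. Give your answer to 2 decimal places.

From N(t) = N₀·e^(rt): e^(r·26.4) = 4890/175 = 27.943.
r·26.4 = ln(27.943) = 3.3302, so r = 3.3302/26.4 = 0.12614.

0.13 per month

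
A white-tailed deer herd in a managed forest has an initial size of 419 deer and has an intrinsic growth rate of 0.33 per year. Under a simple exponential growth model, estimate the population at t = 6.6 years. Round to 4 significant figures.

3699 deer

N(t) = N₀·e^(rt) = 419 × e^(0.33×6.6) = 419 × e^2.178.
e^2.178 ≈ 8.8286, so N ≈ 419 × 8.8286 = 3699.2.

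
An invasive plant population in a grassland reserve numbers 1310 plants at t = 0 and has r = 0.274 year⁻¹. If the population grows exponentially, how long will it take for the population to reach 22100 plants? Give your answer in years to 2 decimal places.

10.31 years

Set N₀·e^(rt) = 22100: e^(0.274·t) = 22100/1310 = 16.87.
0.274·t = ln(16.87) = 2.8256, so t = 2.8256/0.274 = 10.312.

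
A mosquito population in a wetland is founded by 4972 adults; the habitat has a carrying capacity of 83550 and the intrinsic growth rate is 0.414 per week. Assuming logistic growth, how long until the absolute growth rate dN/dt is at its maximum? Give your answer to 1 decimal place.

6.7 weeks

Logistic growth is fastest at N = K/2 = 41775.
A = (K − N₀)/N₀ = 15.804. Set K/(1 + A·e^(−rt)) = K/2 → A·e^(−rt) = 1.
e^(−0.414t) = 1/15.804 = 0.0632747, so t = ln(15.804)/0.414 = 2.7603/0.414 = 6.6673.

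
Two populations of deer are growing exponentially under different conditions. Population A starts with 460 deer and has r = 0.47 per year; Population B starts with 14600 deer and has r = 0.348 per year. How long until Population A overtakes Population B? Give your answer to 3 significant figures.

Set 460·e^(0.47t) = 14600·e^(0.348t).
e^((0.47 − 0.348)t) = 14600/460 → e^(0.122·t) = 31.739.
0.122·t = ln(31.739) = 3.4576, so t = 3.4576/0.122 = 28.341.

28.3 years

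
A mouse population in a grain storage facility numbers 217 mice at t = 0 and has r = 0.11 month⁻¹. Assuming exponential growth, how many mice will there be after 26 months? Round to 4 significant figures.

3789 mice

N(t) = N₀·e^(rt) = 217 × e^(0.11×26) = 217 × e^2.86.
e^2.86 ≈ 17.462, so N ≈ 217 × 17.462 = 3789.15.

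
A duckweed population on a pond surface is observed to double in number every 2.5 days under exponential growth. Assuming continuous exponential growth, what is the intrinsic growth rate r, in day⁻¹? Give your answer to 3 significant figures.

r = ln(2)/t_d = 0.6931/2.5 = 0.27726.

0.277 per day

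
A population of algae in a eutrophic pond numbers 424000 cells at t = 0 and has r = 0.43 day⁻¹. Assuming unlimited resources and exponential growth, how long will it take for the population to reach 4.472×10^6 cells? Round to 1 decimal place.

Set N₀·e^(rt) = 4.472×10^6: e^(0.43·t) = 4.472×10^6/424000 = 10.547.
0.43·t = ln(10.547) = 2.3559, so t = 2.3559/0.43 = 5.4787.

5.5 days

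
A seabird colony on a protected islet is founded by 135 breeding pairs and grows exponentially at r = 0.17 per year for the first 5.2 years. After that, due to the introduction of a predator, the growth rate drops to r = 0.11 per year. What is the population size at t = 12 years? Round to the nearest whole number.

Phase 1: N(5.2) = 135·e^(0.17×5.2) = 135·e^0.884 = 326.776.
Phase 2 runs for 12 − 5.2 = 6.8 years at r = 0.11.
N(12) = 326.776·e^(0.11×6.8) = 326.776·e^0.748 = 690.403.

690 breeding pairs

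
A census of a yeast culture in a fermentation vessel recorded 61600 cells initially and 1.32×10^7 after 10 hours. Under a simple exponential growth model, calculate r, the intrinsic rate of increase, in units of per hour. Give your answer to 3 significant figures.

0.537 per hour

From N(t) = N₀·e^(rt): e^(r·10) = 1.32×10^7/61600 = 214.29.
r·10 = ln(214.29) = 5.3673, so r = 5.3673/10 = 0.53673.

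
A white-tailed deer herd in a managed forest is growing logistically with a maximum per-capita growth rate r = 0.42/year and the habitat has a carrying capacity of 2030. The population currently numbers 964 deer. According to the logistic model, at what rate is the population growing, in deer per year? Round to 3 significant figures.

dN/dt = rN(1 − N/K) = 0.42 × 964 × (1 − 964/2030).
1 − 964/2030 = 0.52512; dN/dt = 0.42 × 964 × 0.52512 = 212.61.

213 deer per year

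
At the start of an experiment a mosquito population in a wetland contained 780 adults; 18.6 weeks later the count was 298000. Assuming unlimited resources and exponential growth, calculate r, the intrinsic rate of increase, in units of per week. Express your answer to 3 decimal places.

0.320 per week

From N(t) = N₀·e^(rt): e^(r·18.6) = 298000/780 = 382.05.
r·18.6 = ln(382.05) = 5.9456, so r = 5.9456/18.6 = 0.31965.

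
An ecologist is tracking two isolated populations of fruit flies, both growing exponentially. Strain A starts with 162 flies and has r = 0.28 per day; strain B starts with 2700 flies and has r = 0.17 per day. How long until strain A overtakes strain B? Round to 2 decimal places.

Set 162·e^(0.28t) = 2700·e^(0.17t).
e^((0.28 − 0.17)t) = 2700/162 → e^(0.11·t) = 16.667.
0.11·t = ln(16.667) = 2.8134, so t = 2.8134/0.11 = 25.576.

25.58 days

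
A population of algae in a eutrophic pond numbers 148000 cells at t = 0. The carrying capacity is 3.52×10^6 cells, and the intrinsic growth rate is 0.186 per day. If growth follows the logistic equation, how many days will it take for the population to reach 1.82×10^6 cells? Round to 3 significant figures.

17.2 days

A = (K − N₀)/N₀ = (3.52×10^6 − 148000)/148000 = 22.784.
Solve 3.52×10^6/(1 + 22.784·e^(−0.186t)) = 1.82×10^6: 1 + 22.784·e^(−0.186t) = 1.9341, so e^(−0.186t) = 0.040997.
−0.186·t = ln(0.040997) = -3.1943, so t = 3.1943/0.186 = 17.173.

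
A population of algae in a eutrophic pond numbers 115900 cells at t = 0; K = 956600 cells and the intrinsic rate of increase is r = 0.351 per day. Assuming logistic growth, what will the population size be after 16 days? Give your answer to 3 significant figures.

932000 cells

A = (K − N₀)/N₀ = (956600 − 115900)/115900 = 7.2537.
N(t) = K/(1 + A·e^(−rt)) = 956600/(1 + 7.2537×e^(−0.351×16)).
e^(−5.616) = 0.0036392; denominator = 1 + 7.2537×0.0036392 = 1.0264.
N = 956600/1.0264 = 931998.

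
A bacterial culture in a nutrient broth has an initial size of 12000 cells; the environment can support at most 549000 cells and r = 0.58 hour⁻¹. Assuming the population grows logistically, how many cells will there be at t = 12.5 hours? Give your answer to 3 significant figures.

532000 cells

A = (K − N₀)/N₀ = (549000 − 12000)/12000 = 44.75.
N(t) = K/(1 + A·e^(−rt)) = 549000/(1 + 44.75×e^(−0.58×12.5)).
e^(−7.25) = 0.00071017; denominator = 1 + 44.75×0.00071017 = 1.0318.
N = 549000/1.0318 = 532090.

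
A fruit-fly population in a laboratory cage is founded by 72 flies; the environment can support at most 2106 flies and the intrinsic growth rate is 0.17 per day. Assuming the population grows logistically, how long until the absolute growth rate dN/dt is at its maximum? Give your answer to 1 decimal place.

19.7 days

Logistic growth is fastest at N = K/2 = 1053.
A = (K − N₀)/N₀ = 28.25. Set K/(1 + A·e^(−rt)) = K/2 → A·e^(−rt) = 1.
e^(−0.17t) = 1/28.25 = 0.0353982, so t = ln(28.25)/0.17 = 3.3411/0.17 = 19.653.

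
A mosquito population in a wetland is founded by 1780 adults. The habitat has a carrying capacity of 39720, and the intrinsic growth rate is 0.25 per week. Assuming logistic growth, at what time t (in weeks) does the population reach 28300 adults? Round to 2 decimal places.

15.87 weeks

A = (K − N₀)/N₀ = (39720 − 1780)/1780 = 21.315.
Solve 39720/(1 + 21.315·e^(−0.25t)) = 28300: 1 + 21.315·e^(−0.25t) = 1.4035, so e^(−0.25t) = 0.0189323.
−0.25·t = ln(0.0189323) = -3.9669, so t = 3.9669/0.25 = 15.868.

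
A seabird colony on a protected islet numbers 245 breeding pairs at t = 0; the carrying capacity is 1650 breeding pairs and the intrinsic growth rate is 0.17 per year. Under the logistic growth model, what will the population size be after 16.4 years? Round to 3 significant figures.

1220 breeding pairs

A = (K − N₀)/N₀ = (1650 − 245)/245 = 5.7347.
N(t) = K/(1 + A·e^(−rt)) = 1650/(1 + 5.7347×e^(−0.17×16.4)).
e^(−2.788) = 0.061544; denominator = 1 + 5.7347×0.061544 = 1.3529.
N = 1650/1.3529 = 1219.57.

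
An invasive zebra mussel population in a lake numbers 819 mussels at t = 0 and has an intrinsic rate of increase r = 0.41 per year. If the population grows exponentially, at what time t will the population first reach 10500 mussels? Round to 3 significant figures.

Set N₀·e^(rt) = 10500: e^(0.41·t) = 10500/819 = 12.821.
0.41·t = ln(12.821) = 2.551, so t = 2.551/0.41 = 6.2221.

6.22 years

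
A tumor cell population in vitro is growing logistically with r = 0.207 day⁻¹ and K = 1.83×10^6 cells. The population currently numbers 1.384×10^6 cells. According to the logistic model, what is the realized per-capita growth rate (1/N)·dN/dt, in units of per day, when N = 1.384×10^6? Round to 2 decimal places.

0.05 per day

(1/N)·dN/dt = r(1 − N/K) = 0.207 × (1 − 1.384×10^6/1.83×10^6).
= 0.207 × 0.24372 = 0.050449.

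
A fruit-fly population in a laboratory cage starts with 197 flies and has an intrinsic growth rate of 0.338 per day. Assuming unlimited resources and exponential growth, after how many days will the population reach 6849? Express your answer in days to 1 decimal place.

10.5 days

Set N₀·e^(rt) = 6849: e^(0.338·t) = 6849/197 = 34.766.
0.338·t = ln(34.766) = 3.5487, so t = 3.5487/0.338 = 10.499.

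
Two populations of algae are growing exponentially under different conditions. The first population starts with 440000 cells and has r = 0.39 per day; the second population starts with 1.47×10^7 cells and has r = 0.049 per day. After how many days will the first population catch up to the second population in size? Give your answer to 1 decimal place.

Set 440000·e^(0.39t) = 1.47×10^7·e^(0.049t).
e^((0.39 − 0.049)t) = 1.47×10^7/440000 → e^(0.341·t) = 33.409.
0.341·t = ln(33.409) = 3.5088, so t = 3.5088/0.341 = 10.29.

10.3 days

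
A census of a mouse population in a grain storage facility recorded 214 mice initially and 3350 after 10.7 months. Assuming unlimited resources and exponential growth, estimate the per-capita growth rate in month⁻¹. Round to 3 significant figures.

0.257 per month

From N(t) = N₀·e^(rt): e^(r·10.7) = 3350/214 = 15.654.
r·10.7 = ln(15.654) = 2.7507, so r = 2.7507/10.7 = 0.25708.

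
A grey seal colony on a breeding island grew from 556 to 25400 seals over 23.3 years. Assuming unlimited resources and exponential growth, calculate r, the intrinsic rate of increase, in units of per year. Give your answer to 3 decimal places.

From N(t) = N₀·e^(rt): e^(r·23.3) = 25400/556 = 45.683.
r·23.3 = ln(45.683) = 3.8217, so r = 3.8217/23.3 = 0.16402.

0.164 per year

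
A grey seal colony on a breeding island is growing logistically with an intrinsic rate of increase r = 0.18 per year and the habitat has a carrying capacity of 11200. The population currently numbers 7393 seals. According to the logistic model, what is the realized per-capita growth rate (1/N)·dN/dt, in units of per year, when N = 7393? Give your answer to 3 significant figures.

0.0612 per year

(1/N)·dN/dt = r(1 − N/K) = 0.18 × (1 − 7393/11200).
= 0.18 × 0.33991 = 0.061184.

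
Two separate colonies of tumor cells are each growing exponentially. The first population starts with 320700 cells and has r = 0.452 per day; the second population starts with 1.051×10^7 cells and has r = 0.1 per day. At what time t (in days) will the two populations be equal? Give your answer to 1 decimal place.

9.9 days

Set 320700·e^(0.452t) = 1.051×10^7·e^(0.1t).
e^((0.452 − 0.1)t) = 1.051×10^7/320700 → e^(0.352·t) = 32.772.
0.352·t = ln(32.772) = 3.4896, so t = 3.4896/0.352 = 9.9136.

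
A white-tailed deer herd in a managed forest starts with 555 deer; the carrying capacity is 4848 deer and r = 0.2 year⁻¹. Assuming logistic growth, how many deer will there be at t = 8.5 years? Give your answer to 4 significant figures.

A = (K − N₀)/N₀ = (4848 − 555)/555 = 7.7351.
N(t) = K/(1 + A·e^(−rt)) = 4848/(1 + 7.7351×e^(−0.2×8.5)).
e^(−1.7) = 0.18268; denominator = 1 + 7.7351×0.18268 = 2.4131.
N = 4848/2.4131 = 2009.05.

2009 deer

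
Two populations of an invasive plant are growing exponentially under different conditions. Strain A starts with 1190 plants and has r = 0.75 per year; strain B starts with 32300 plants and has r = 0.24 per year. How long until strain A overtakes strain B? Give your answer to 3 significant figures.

Set 1190·e^(0.75t) = 32300·e^(0.24t).
e^((0.75 − 0.24)t) = 32300/1190 → e^(0.51·t) = 27.143.
0.51·t = ln(27.143) = 3.3011, so t = 3.3011/0.51 = 6.4728.

6.47 years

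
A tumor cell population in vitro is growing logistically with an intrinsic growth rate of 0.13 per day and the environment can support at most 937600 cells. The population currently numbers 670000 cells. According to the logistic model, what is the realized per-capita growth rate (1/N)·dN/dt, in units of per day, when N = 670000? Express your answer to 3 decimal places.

0.037 per day

(1/N)·dN/dt = r(1 − N/K) = 0.13 × (1 − 670000/937600).
= 0.13 × 0.28541 = 0.037103.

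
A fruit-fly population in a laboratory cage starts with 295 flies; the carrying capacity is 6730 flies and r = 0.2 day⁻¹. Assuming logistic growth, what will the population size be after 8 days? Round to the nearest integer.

A = (K − N₀)/N₀ = (6730 − 295)/295 = 21.814.
N(t) = K/(1 + A·e^(−rt)) = 6730/(1 + 21.814×e^(−0.2×8)).
e^(−1.6) = 0.2019; denominator = 1 + 21.814×0.2019 = 5.4041.
N = 6730/5.4041 = 1245.35.

1245 flies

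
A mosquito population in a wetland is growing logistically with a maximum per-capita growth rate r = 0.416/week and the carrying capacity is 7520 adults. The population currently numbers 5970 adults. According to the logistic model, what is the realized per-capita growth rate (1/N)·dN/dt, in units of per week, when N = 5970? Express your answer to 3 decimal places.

(1/N)·dN/dt = r(1 − N/K) = 0.416 × (1 − 5970/7520).
= 0.416 × 0.20612 = 0.085745.

0.086 per week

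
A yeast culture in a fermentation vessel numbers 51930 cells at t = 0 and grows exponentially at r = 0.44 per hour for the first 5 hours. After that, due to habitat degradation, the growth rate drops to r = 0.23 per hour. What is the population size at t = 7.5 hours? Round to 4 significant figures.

832900 cells

Phase 1: N(5) = 51930·e^(0.44×5) = 51930·e^2.2 = 468669.
Phase 2 runs for 7.5 − 5 = 2.5 hours at r = 0.23.
N(7.5) = 468669·e^(0.23×2.5) = 468669·e^0.575 = 832886.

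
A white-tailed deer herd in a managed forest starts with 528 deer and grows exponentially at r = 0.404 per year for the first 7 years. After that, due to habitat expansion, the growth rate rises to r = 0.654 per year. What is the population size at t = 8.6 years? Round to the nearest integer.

Phase 1: N(7) = 528·e^(0.404×7) = 528·e^2.828 = 8929.33.
Phase 2 runs for 8.6 − 7 = 1.6 years at r = 0.654.
N(8.6) = 8929.33·e^(0.654×1.6) = 8929.33·e^1.046 = 25425.2.

25425 deer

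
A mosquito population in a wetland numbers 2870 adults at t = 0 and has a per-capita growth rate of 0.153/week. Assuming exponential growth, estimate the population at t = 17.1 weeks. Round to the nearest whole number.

N(t) = N₀·e^(rt) = 2870 × e^(0.153×17.1) = 2870 × e^2.616.
e^2.616 ≈ 13.685, so N ≈ 2870 × 13.685 = 39275.9.

39276 adults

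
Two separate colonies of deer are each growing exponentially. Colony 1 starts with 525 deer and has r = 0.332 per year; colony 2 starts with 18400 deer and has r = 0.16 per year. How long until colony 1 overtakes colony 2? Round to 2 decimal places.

20.68 years

Set 525·e^(0.332t) = 18400·e^(0.16t).
e^((0.332 − 0.16)t) = 18400/525 → e^(0.172·t) = 35.048.
0.172·t = ln(35.048) = 3.5567, so t = 3.5567/0.172 = 20.679.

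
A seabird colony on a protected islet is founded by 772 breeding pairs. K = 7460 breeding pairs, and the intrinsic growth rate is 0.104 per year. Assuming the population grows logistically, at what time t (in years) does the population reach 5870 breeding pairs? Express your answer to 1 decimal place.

33.3 years

A = (K − N₀)/N₀ = (7460 − 772)/772 = 8.6632.
Solve 7460/(1 + 8.6632·e^(−0.104t)) = 5870: 1 + 8.6632·e^(−0.104t) = 1.2709, so e^(−0.104t) = 0.0312666.
−0.104·t = ln(0.0312666) = -3.4652, so t = 3.4652/0.104 = 33.319.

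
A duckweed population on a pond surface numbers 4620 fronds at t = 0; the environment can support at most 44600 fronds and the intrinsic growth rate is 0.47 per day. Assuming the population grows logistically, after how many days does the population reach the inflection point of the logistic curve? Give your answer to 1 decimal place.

4.6 days

Logistic growth is fastest at N = K/2 = 22300.
A = (K − N₀)/N₀ = 8.6537. Set K/(1 + A·e^(−rt)) = K/2 → A·e^(−rt) = 1.
e^(−0.47t) = 1/8.6537 = 0.115558, so t = ln(8.6537)/0.47 = 2.158/0.47 = 4.5915.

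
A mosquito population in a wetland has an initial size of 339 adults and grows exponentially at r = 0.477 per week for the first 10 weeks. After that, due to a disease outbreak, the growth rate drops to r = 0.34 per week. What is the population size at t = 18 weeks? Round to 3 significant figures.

Phase 1: N(10) = 339·e^(0.477×10) = 339·e^4.77 = 39974.6.
Phase 2 runs for 18 − 10 = 8 weeks at r = 0.34.
N(18) = 39974.6·e^(0.34×8) = 39974.6·e^2.72 = 606828.

607000 adults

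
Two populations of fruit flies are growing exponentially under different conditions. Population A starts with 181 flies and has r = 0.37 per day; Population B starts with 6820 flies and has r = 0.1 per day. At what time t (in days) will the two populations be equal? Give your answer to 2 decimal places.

13.44 days

Set 181·e^(0.37t) = 6820·e^(0.1t).
e^((0.37 − 0.1)t) = 6820/181 → e^(0.27·t) = 37.68.
0.27·t = ln(37.68) = 3.6291, so t = 3.6291/0.27 = 13.441.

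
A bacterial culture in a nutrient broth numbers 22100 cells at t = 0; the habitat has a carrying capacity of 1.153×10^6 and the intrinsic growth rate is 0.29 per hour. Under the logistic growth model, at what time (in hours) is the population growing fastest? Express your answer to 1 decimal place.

Logistic growth is fastest at N = K/2 = 576500.
A = (K − N₀)/N₀ = 51.172. Set K/(1 + A·e^(−rt)) = K/2 → A·e^(−rt) = 1.
e^(−0.29t) = 1/51.172 = 0.019542, so t = ln(51.172)/0.29 = 3.9352/0.29 = 13.57.

13.6 hours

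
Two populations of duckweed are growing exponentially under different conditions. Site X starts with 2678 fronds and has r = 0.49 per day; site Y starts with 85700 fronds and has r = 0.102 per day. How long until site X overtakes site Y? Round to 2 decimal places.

Set 2678·e^(0.49t) = 85700·e^(0.102t).
e^((0.49 − 0.102)t) = 85700/2678 → e^(0.388·t) = 32.001.
0.388·t = ln(32.001) = 3.4658, so t = 3.4658/0.388 = 8.9324.

8.93 days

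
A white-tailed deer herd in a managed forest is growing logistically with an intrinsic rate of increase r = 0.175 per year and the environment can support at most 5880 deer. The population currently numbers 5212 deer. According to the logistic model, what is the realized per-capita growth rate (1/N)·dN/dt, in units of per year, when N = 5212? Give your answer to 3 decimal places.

0.020 per year

(1/N)·dN/dt = r(1 − N/K) = 0.175 × (1 − 5212/5880).
= 0.175 × 0.11361 = 0.019881.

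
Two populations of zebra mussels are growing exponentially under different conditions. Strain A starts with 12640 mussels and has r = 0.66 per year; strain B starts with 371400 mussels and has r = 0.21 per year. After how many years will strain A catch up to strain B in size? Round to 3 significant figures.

7.51 years

Set 12640·e^(0.66t) = 371400·e^(0.21t).
e^((0.66 − 0.21)t) = 371400/12640 → e^(0.45·t) = 29.383.
0.45·t = ln(29.383) = 3.3804, so t = 3.3804/0.45 = 7.512.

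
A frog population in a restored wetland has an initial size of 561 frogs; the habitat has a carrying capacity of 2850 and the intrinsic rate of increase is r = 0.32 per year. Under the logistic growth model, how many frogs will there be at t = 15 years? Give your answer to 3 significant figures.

A = (K − N₀)/N₀ = (2850 − 561)/561 = 4.0802.
N(t) = K/(1 + A·e^(−rt)) = 2850/(1 + 4.0802×e^(−0.32×15)).
e^(−4.8) = 0.0082297; denominator = 1 + 4.0802×0.0082297 = 1.0336.
N = 2850/1.0336 = 2757.41.

2760 frogs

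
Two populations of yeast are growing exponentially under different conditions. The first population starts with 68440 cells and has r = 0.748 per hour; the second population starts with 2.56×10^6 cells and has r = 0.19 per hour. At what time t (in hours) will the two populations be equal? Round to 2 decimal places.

6.49 hours

Set 68440·e^(0.748t) = 2.56×10^6·e^(0.19t).
e^((0.748 − 0.19)t) = 2.56×10^6/68440 → e^(0.558·t) = 37.405.
0.558·t = ln(37.405) = 3.6218, so t = 3.6218/0.558 = 6.4907.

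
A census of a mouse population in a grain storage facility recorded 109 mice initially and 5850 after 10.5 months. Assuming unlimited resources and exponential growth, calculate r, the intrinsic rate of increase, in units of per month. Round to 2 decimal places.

0.38 per month

From N(t) = N₀·e^(rt): e^(r·10.5) = 5850/109 = 53.67.
r·10.5 = ln(53.67) = 3.9828, so r = 3.9828/10.5 = 0.37932.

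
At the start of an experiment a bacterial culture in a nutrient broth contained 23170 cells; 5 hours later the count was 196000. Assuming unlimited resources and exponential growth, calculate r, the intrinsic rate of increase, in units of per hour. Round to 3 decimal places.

From N(t) = N₀·e^(rt): e^(r·5) = 196000/23170 = 8.4592.
r·5 = ln(8.4592) = 2.1353, so r = 2.1353/5 = 0.42705.

0.427 per hour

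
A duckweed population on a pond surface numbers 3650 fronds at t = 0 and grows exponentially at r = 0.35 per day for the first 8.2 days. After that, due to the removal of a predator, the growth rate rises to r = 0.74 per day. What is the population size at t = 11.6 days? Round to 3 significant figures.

Phase 1: N(8.2) = 3650·e^(0.35×8.2) = 3650·e^2.87 = 64375.1.
Phase 2 runs for 11.6 − 8.2 = 3.4 days at r = 0.74.
N(11.6) = 64375.1·e^(0.74×3.4) = 64375.1·e^2.516 = 796898.

797000 fronds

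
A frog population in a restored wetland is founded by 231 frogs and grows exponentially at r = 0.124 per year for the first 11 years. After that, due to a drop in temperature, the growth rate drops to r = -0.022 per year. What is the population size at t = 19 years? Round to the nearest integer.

Phase 1: N(11) = 231·e^(0.124×11) = 231·e^1.364 = 903.628.
Phase 2 runs for 19 − 11 = 8 years at r = -0.022.
N(19) = 903.628·e^(-0.022×8) = 903.628·e^-0.176 = 757.799.

758 frogs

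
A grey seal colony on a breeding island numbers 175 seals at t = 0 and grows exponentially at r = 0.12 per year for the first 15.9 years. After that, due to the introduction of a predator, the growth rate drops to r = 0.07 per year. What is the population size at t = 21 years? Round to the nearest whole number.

1685 seals

Phase 1: N(15.9) = 175·e^(0.12×15.9) = 175·e^1.908 = 1179.43.
Phase 2 runs for 21 − 15.9 = 5.1 years at r = 0.07.
N(21) = 1179.43·e^(0.07×5.1) = 1179.43·e^0.357 = 1685.45.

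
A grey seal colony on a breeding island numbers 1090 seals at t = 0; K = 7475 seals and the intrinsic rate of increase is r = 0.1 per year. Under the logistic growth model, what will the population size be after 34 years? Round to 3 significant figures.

6250 seals

A = (K − N₀)/N₀ = (7475 − 1090)/1090 = 5.8578.
N(t) = K/(1 + A·e^(−rt)) = 7475/(1 + 5.8578×e^(−0.1×34)).
e^(−3.4) = 0.033373; denominator = 1 + 5.8578×0.033373 = 1.1955.
N = 7475/1.1955 = 6252.65.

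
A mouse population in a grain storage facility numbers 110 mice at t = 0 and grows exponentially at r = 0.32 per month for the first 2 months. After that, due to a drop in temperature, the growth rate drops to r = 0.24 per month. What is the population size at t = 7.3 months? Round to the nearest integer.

744 mice

Phase 1: N(2) = 110·e^(0.32×2) = 110·e^0.64 = 208.613.
Phase 2 runs for 7.3 − 2 = 5.3 months at r = 0.24.
N(7.3) = 208.613·e^(0.24×5.3) = 208.613·e^1.272 = 744.327.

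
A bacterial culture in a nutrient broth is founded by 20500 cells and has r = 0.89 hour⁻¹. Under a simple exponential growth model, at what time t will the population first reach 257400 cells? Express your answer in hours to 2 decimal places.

2.84 hours

Set N₀·e^(rt) = 257400: e^(0.89·t) = 257400/20500 = 12.556.
0.89·t = ln(12.556) = 2.5302, so t = 2.5302/0.89 = 2.8429.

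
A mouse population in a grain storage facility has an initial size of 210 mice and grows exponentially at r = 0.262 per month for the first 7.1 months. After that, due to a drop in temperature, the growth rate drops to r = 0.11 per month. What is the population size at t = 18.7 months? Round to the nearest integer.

Phase 1: N(7.1) = 210·e^(0.262×7.1) = 210·e^1.86 = 1349.25.
Phase 2 runs for 18.7 − 7.1 = 11.6 months at r = 0.11.
N(18.7) = 1349.25·e^(0.11×11.6) = 1349.25·e^1.276 = 4833.41.

4833 mice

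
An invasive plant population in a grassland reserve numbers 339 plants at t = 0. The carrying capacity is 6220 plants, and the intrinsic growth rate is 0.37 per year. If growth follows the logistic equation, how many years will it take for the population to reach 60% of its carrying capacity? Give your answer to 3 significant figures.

8.81 years

A = (K − N₀)/N₀ = (6220 − 339)/339 = 17.348.
Solve 6220/(1 + 17.348·e^(−0.37t)) = 3732: 1 + 17.348·e^(−0.37t) = 1.6667, so e^(−0.37t) = 0.0384288.
−0.37·t = ln(0.0384288) = -3.2589, so t = 3.2589/0.37 = 8.808.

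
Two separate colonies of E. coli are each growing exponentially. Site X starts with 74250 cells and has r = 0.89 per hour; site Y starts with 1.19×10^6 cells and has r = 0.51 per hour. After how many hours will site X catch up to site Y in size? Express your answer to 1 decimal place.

7.3 hours

Set 74250·e^(0.89t) = 1.19×10^6·e^(0.51t).
e^((0.89 − 0.51)t) = 1.19×10^6/74250 → e^(0.38·t) = 16.027.
0.38·t = ln(16.027) = 2.7743, so t = 2.7743/0.38 = 7.3007.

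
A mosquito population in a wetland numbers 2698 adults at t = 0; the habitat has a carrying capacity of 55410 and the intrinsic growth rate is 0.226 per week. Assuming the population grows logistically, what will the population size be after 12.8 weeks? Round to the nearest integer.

A = (K − N₀)/N₀ = (55410 − 2698)/2698 = 19.537.
N(t) = K/(1 + A·e^(−rt)) = 55410/(1 + 19.537×e^(−0.226×12.8)).
e^(−2.893) = 0.055421; denominator = 1 + 19.537×0.055421 = 2.0828.
N = 55410/2.0828 = 26603.9.

26604 adults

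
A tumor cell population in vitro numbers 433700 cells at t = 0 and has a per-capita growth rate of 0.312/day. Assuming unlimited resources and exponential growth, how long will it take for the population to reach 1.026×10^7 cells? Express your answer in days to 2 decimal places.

Set N₀·e^(rt) = 1.026×10^7: e^(0.312·t) = 1.026×10^7/433700 = 23.657.
0.312·t = ln(23.657) = 3.1637, so t = 3.1637/0.312 = 10.14.

10.14 days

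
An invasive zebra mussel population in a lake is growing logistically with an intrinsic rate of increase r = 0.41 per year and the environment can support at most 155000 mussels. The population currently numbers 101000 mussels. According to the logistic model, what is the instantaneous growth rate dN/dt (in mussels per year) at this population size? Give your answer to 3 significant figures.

14400 mussels per year

dN/dt = rN(1 − N/K) = 0.41 × 101000 × (1 − 101000/155000).
1 − 101000/155000 = 0.34839; dN/dt = 0.41 × 101000 × 0.34839 = 14427.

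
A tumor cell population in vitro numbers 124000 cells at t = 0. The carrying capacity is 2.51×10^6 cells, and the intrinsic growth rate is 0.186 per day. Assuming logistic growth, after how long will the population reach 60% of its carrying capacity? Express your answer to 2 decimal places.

A = (K − N₀)/N₀ = (2.51×10^6 − 124000)/124000 = 19.242.
Solve 2.51×10^6/(1 + 19.242·e^(−0.186t)) = 1.506×10^6: 1 + 19.242·e^(−0.186t) = 1.6667, so e^(−0.186t) = 0.0346465.
−0.186·t = ln(0.0346465) = -3.3626, so t = 3.3626/0.186 = 18.078.

18.08 days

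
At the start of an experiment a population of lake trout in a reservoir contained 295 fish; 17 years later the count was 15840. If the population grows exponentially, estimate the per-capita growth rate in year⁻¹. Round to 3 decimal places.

0.234 per year

From N(t) = N₀·e^(rt): e^(r·17) = 15840/295 = 53.695.
r·17 = ln(53.695) = 3.9833, so r = 3.9833/17 = 0.23431.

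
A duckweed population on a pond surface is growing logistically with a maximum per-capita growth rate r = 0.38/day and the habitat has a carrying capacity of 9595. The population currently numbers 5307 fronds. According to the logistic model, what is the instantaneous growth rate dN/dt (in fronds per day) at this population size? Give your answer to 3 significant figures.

901 fronds per day

dN/dt = rN(1 − N/K) = 0.38 × 5307 × (1 − 5307/9595).
1 − 5307/9595 = 0.4469; dN/dt = 0.38 × 5307 × 0.4469 = 901.24.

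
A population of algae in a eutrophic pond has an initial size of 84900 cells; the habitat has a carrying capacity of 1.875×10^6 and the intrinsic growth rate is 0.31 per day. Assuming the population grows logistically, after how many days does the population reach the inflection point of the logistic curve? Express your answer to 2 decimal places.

Logistic growth is fastest at N = K/2 = 937500.
A = (K − N₀)/N₀ = 21.085. Set K/(1 + A·e^(−rt)) = K/2 → A·e^(−rt) = 1.
e^(−0.31t) = 1/21.085 = 0.0474275, so t = ln(21.085)/0.31 = 3.0486/0.31 = 9.834.

9.83 days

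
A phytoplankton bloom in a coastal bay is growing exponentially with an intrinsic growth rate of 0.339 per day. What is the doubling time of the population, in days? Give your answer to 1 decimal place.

Doubling time t_d = ln(2)/r = 0.6931/0.339 = 2.0447.

2.0 days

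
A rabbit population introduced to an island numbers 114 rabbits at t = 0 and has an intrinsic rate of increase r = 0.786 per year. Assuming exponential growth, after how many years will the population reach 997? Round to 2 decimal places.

2.76 years

Set N₀·e^(rt) = 997: e^(0.786·t) = 997/114 = 8.7456.
0.786·t = ln(8.7456) = 2.1686, so t = 2.1686/0.786 = 2.759.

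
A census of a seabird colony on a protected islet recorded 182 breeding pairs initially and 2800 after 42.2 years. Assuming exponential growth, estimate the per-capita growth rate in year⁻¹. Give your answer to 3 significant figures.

From N(t) = N₀·e^(rt): e^(r·42.2) = 2800/182 = 15.385.
r·42.2 = ln(15.385) = 2.7334, so r = 2.7334/42.2 = 0.064772.

0.0648 per year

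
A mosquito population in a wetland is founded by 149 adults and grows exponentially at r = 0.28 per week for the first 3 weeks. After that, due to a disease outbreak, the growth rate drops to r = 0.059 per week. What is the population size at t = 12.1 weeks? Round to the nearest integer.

590 adults

Phase 1: N(3) = 149·e^(0.28×3) = 149·e^0.84 = 345.139.
Phase 2 runs for 12.1 − 3 = 9.1 weeks at r = 0.059.
N(12.1) = 345.139·e^(0.059×9.1) = 345.139·e^0.5369 = 590.427.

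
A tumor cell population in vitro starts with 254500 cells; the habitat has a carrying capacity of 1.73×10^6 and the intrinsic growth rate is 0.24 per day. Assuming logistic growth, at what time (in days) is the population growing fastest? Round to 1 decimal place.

7.3 days

Logistic growth is fastest at N = K/2 = 865000.
A = (K − N₀)/N₀ = 5.7976. Set K/(1 + A·e^(−rt)) = K/2 → A·e^(−rt) = 1.
e^(−0.24t) = 1/5.7976 = 0.172484, so t = ln(5.7976)/0.24 = 1.7575/0.24 = 7.3227.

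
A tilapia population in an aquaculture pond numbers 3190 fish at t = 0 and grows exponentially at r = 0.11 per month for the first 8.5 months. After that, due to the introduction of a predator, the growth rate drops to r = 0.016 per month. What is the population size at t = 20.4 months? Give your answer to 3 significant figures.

Phase 1: N(8.5) = 3190·e^(0.11×8.5) = 3190·e^0.935 = 8125.61.
Phase 2 runs for 20.4 − 8.5 = 11.9 months at r = 0.016.
N(20.4) = 8125.61·e^(0.016×11.9) = 8125.61·e^0.1904 = 9829.82.

9830 fish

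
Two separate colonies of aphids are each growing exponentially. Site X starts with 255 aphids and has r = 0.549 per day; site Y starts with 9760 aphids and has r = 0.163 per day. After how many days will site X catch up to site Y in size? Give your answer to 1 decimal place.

9.4 days

Set 255·e^(0.549t) = 9760·e^(0.163t).
e^((0.549 − 0.163)t) = 9760/255 → e^(0.386·t) = 38.275.
0.386·t = ln(38.275) = 3.6448, so t = 3.6448/0.386 = 9.4424.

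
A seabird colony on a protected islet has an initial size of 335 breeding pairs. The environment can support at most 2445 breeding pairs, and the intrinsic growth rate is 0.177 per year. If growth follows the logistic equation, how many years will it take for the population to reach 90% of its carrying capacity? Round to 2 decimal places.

A = (K − N₀)/N₀ = (2445 − 335)/335 = 6.2985.
Solve 2445/(1 + 6.2985·e^(−0.177t)) = 2200.5: 1 + 6.2985·e^(−0.177t) = 1.1111, so e^(−0.177t) = 0.0176409.
−0.177·t = ln(0.0176409) = -4.0375, so t = 4.0375/0.177 = 22.811.

22.81 years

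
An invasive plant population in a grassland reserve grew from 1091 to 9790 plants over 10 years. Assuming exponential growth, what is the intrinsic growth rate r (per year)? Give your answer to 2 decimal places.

From N(t) = N₀·e^(rt): e^(r·10) = 9790/1091 = 8.9734.
r·10 = ln(8.9734) = 2.1943, so r = 2.1943/10 = 0.21943.

0.22 per year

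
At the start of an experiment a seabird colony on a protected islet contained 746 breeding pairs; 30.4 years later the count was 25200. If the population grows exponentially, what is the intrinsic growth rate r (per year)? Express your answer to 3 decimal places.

From N(t) = N₀·e^(rt): e^(r·30.4) = 25200/746 = 33.78.
r·30.4 = ln(33.78) = 3.5199, so r = 3.5199/30.4 = 0.11579.

0.116 per year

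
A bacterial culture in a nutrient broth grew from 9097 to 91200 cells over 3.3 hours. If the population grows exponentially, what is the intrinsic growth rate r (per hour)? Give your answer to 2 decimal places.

From N(t) = N₀·e^(rt): e^(r·3.3) = 91200/9097 = 10.025.
r·3.3 = ln(10.025) = 2.3051, so r = 2.3051/3.3 = 0.69852.

0.70 per hour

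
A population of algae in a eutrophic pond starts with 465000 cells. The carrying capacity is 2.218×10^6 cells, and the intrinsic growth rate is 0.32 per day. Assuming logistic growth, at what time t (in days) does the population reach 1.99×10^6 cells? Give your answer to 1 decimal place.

A = (K − N₀)/N₀ = (2.218×10^6 − 465000)/465000 = 3.7699.
Solve 2.218×10^6/(1 + 3.7699·e^(−0.32t)) = 1.99×10^6: 1 + 3.7699·e^(−0.32t) = 1.1146, so e^(−0.32t) = 0.0303915.
−0.32·t = ln(0.0303915) = -3.4936, so t = 3.4936/0.32 = 10.917.

10.9 days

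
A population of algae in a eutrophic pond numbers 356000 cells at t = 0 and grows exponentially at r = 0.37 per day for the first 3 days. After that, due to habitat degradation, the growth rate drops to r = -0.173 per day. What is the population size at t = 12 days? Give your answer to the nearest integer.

Phase 1: N(3) = 356000·e^(0.37×3) = 356000·e^1.11 = 1.080232×10^6.
Phase 2 runs for 12 − 3 = 9 days at r = -0.173.
N(12) = 1.080232×10^6·e^(-0.173×9) = 1.080232×10^6·e^-1.557 = 227678.

227678 cells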